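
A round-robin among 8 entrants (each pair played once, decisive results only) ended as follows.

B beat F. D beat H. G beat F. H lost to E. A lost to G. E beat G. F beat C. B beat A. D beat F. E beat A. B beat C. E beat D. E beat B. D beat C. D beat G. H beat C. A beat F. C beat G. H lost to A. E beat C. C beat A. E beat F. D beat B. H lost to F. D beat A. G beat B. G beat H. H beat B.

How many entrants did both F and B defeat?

F beat: C, H.
B beat: A, C, F.
Both beat: C — 1.

1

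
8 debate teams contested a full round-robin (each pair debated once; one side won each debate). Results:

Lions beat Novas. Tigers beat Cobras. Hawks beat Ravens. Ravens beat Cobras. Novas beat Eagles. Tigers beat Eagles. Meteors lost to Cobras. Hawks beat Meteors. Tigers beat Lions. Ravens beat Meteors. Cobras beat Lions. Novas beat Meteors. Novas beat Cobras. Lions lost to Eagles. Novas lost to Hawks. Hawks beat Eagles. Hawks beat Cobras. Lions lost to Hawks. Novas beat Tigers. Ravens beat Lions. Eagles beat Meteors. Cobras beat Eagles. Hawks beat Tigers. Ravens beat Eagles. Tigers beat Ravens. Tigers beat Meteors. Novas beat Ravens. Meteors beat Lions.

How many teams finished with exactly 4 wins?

1

Win totals: Meteors 1, Novas 5, Hawks 7, Eagles 2, Tigers 5, Cobras 3, Lions 1, Ravens 4.
Exactly 4: Ravens — 1 team.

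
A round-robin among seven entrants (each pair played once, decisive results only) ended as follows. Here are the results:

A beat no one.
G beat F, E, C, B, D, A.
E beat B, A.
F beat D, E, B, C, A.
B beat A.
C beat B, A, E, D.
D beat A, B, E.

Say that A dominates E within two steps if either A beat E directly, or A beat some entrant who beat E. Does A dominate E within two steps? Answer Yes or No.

A did not beat E directly.
A beat no one, so there is no intermediate entrant.

No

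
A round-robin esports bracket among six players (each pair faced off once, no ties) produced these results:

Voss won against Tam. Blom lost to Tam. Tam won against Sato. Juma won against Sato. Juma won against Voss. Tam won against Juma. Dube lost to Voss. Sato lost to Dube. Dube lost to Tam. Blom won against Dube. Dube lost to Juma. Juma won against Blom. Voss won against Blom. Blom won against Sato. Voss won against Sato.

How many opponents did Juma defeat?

4

Juma's results: beat Voss, Sato, Dube, Blom; lost to Tam.
That is 4 wins.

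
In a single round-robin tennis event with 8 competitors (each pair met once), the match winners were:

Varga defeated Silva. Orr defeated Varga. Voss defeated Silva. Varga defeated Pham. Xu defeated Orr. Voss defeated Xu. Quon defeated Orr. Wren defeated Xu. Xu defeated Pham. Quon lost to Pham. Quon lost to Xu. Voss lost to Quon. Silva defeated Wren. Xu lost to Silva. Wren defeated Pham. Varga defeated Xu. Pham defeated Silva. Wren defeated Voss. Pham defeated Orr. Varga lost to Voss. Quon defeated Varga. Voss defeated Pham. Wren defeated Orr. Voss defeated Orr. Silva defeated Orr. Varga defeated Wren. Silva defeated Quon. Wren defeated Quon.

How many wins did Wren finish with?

Wren's results: beat Pham, Xu, Quon, Voss, Orr; lost to Varga, Silva.
That is 5 wins.

5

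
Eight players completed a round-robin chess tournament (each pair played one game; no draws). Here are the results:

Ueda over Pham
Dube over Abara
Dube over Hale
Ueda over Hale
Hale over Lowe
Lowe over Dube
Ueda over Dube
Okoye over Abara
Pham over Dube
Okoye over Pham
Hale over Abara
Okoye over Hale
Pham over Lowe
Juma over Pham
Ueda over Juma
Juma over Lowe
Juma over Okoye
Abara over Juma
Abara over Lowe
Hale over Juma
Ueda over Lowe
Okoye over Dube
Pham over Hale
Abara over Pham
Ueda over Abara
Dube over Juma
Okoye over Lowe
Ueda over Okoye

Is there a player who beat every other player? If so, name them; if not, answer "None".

Ueda has 7 wins out of 7 opponents — a perfect record.

Ueda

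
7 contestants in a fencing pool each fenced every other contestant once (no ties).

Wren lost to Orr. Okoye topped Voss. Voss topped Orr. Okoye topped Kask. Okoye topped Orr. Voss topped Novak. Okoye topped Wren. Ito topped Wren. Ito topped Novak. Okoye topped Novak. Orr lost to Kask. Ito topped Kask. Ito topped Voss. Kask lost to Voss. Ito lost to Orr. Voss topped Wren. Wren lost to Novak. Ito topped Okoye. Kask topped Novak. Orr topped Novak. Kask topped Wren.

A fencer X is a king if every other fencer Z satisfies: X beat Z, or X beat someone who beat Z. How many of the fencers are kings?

Wren cannot reach Okoye, Kask, Novak, Ito, Orr, Voss in two steps.
Okoye reaches everyone (king).
Kask cannot reach Okoye, Voss in two steps.
Novak cannot reach Okoye, Kask, Ito, Orr, Voss in two steps.
Ito reaches everyone (king).
Orr reaches everyone (king).
Voss cannot reach Okoye in two steps.
Kings: Okoye, Ito, Orr — 3.

3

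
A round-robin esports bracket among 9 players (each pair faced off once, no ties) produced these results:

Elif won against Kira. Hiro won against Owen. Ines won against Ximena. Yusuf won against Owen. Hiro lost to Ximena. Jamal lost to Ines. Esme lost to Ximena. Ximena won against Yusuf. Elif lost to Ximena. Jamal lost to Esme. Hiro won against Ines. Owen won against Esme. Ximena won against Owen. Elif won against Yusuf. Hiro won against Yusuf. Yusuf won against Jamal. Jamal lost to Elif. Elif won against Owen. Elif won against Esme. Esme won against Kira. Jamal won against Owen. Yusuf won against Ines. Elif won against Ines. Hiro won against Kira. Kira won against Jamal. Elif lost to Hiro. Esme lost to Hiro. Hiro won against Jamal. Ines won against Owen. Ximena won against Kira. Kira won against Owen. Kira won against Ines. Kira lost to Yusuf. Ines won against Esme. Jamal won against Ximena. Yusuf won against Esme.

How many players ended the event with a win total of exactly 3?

1

Win totals: Hiro 7, Owen 1, Ines 4, Yusuf 5, Ximena 6, Kira 3, Esme 2, Jamal 2, Elif 6.
Exactly 3: Kira — 1 player.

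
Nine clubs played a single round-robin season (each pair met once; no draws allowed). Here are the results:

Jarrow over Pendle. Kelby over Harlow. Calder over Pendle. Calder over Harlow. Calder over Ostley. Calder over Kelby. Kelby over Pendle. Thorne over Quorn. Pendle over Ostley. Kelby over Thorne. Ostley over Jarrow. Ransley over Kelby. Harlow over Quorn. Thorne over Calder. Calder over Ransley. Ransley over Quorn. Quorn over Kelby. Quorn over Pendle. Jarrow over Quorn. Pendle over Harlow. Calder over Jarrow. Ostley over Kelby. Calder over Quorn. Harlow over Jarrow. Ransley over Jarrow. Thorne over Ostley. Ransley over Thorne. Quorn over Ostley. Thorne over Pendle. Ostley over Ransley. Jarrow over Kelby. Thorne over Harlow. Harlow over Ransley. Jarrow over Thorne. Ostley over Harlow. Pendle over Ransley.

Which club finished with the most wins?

Calder

Win totals: Pendle 3, Kelby 3, Calder 7, Ostley 4, Thorne 5, Jarrow 4, Ransley 4, Quorn 3, Harlow 3.
Calder leads with 7 wins (next highest: 5).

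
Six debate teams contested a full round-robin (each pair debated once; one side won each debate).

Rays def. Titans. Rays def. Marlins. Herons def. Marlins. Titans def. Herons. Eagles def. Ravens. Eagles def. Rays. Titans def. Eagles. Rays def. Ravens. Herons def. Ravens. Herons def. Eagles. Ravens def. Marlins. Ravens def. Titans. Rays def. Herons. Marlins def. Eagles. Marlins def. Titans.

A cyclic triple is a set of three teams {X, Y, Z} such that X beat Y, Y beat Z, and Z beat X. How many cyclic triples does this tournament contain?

Of the C(6,3) = 20 triples, the cyclic ones are: {Titans, Ravens, Herons}; {Titans, Ravens, Eagles}; {Titans, Marlins, Herons}; {Titans, Rays, Eagles}; {Ravens, Marlins, Eagles}; {Marlins, Rays, Eagles}; {Rays, Herons, Eagles}.
That is 7.

7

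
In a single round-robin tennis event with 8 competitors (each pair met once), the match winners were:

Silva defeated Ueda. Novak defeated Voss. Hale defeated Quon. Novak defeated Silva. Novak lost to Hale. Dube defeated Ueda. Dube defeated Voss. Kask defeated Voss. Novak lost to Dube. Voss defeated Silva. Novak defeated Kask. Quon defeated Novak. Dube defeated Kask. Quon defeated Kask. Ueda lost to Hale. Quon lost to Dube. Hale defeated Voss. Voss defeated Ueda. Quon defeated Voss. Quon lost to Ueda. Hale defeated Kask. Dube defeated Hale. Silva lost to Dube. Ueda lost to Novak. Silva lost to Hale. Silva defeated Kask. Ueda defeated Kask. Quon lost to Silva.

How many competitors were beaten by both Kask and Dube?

Kask beat: Voss.
Dube beat: Voss, Quon, Silva, Kask, Hale, Ueda, Novak.
Both beat: Voss — 1.

1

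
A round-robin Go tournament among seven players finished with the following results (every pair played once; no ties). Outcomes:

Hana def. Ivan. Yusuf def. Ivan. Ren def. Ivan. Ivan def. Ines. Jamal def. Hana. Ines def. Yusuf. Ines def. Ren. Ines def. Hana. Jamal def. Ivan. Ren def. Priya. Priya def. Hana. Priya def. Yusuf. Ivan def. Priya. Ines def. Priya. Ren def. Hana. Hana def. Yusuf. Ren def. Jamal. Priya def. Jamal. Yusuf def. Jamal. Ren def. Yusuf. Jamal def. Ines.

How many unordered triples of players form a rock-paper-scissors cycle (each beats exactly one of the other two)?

Win totals: Ines 4, Ivan 2, Yusuf 2, Priya 3, Hana 2, Jamal 3, Ren 5.
A player with w wins dominates both others in C(w,2) triples; summing gives 6 + 1 + 1 + 3 + 1 + 3 + 10 = 25 transitive triples.
Total triples C(7,3) = 35, so cyclic triples = 35 − 25 = 10.

10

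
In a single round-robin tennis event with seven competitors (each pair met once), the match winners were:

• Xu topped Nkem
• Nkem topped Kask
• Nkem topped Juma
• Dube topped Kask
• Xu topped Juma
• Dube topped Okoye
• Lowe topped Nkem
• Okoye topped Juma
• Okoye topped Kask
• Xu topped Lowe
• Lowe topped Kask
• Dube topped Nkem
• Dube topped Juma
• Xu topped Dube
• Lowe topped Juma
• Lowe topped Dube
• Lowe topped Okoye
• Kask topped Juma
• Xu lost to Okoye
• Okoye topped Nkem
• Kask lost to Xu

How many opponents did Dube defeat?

4

Dube's results: beat Okoye, Kask, Juma, Nkem; lost to Xu, Lowe.
That is 4 wins.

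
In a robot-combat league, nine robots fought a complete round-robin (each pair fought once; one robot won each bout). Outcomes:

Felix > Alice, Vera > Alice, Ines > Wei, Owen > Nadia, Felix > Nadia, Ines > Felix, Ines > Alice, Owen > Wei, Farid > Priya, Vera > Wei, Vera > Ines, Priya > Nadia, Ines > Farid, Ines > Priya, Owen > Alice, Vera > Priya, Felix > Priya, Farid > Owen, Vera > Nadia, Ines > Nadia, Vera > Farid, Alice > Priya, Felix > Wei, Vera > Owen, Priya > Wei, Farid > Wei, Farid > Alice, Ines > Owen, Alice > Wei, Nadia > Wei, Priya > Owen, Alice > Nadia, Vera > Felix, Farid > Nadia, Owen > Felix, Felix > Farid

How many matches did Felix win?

5

Felix's results: beat Alice, Wei, Farid, Nadia, Priya; lost to Ines, Vera, Owen.
That is 5 wins.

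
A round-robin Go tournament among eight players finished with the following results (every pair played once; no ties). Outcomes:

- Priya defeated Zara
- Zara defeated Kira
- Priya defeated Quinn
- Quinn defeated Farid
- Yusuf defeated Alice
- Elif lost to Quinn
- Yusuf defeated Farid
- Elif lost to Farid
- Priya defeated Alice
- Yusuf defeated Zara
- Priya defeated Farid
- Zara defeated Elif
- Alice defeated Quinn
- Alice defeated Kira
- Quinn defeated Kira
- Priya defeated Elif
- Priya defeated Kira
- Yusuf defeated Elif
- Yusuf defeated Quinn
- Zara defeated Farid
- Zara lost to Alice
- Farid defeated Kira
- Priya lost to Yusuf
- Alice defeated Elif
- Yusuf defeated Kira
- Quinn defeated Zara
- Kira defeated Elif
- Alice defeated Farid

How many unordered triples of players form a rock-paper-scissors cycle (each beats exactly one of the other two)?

Win totals: Kira 1, Alice 5, Farid 2, Priya 6, Quinn 4, Yusuf 7, Zara 3, Elif 0.
A player with w wins dominates both others in C(w,2) triples; summing gives 0 + 10 + 1 + 15 + 6 + 21 + 3 + 0 = 56 transitive triples.
Total triples C(8,3) = 56, so cyclic triples = 56 − 56 = 0.

0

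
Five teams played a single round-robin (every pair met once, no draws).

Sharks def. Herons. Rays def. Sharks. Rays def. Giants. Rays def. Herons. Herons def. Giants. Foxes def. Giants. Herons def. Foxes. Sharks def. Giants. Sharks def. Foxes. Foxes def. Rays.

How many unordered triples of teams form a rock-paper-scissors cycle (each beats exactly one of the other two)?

2

Win totals: Foxes 2, Giants 0, Herons 2, Rays 3, Sharks 3.
A team with w wins dominates both others in C(w,2) triples; summing gives 1 + 0 + 1 + 3 + 3 = 8 transitive triples.
Total triples C(5,3) = 10, so cyclic triples = 10 − 8 = 2.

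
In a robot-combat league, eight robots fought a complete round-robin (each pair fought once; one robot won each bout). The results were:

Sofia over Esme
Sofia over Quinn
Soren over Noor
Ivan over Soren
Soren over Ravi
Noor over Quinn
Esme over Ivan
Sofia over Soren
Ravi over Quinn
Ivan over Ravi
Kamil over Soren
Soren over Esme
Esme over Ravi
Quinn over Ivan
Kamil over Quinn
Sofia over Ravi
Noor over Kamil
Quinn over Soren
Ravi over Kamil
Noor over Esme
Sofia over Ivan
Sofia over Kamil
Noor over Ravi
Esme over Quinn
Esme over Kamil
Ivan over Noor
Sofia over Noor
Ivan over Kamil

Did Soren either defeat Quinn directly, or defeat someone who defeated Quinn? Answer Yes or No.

Soren did not beat Quinn directly.
Soren beat Ravi, Esme, Noor. Of those, Ravi beat Quinn.

Yes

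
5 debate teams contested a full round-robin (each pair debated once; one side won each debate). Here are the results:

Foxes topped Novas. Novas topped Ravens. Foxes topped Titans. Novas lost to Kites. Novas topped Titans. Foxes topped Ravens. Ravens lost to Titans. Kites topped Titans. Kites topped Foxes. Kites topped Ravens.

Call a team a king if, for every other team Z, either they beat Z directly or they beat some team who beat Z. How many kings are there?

1

Foxes cannot reach Kites in two steps.
Novas cannot reach Foxes, Kites in two steps.
Titans cannot reach Foxes, Novas, Kites in two steps.
Kites reaches everyone (king).
Ravens cannot reach Foxes, Novas, Titans, Kites in two steps.
Kings: Kites — 1.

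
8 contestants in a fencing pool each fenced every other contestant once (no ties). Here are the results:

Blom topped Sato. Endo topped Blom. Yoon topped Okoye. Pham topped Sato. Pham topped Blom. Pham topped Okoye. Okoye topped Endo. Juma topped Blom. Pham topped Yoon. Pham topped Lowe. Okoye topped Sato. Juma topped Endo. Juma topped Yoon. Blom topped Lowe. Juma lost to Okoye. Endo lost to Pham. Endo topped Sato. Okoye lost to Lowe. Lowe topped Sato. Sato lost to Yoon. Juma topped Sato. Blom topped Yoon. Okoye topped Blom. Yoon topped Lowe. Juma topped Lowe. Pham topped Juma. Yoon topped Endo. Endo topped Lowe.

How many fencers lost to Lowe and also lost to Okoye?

1

Lowe beat: Okoye, Sato.
Okoye beat: Endo, Juma, Sato, Blom.
Both beat: Sato — 1.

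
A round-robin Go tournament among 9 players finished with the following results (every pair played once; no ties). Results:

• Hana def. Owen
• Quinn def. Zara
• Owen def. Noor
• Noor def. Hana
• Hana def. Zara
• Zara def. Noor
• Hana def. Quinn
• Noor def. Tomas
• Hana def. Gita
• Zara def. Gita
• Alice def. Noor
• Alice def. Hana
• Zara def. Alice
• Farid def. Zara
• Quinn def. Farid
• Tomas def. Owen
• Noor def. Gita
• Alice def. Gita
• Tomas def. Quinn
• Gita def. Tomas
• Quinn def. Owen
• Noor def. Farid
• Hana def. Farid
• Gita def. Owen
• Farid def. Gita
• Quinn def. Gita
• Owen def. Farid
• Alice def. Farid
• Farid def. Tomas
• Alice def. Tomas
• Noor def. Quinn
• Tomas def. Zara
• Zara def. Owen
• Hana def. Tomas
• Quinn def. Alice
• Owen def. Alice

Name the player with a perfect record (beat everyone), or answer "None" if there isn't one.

Highest win total is Hana with 6 (out of 8 possible).
Hana lost to Alice, Noor, so no player went undefeated.

None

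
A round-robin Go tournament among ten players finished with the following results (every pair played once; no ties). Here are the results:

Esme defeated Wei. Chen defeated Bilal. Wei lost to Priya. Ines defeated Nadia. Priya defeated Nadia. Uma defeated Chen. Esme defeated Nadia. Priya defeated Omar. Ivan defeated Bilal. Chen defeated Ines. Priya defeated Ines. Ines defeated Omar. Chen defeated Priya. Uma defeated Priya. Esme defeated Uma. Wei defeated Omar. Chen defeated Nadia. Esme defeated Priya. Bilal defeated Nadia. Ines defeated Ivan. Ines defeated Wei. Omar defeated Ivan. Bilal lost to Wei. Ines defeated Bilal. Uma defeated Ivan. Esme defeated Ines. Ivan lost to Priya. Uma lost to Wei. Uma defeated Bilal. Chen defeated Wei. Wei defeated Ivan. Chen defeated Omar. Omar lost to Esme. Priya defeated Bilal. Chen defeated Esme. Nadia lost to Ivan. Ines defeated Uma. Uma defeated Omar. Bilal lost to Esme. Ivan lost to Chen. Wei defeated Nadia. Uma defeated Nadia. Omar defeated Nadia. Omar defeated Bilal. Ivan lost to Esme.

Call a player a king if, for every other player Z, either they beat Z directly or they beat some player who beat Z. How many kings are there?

3

Ines cannot reach Esme in two steps.
Nadia cannot reach Ines, Uma, Omar, Chen, Priya, Ivan, Bilal, Wei, Esme in two steps.
Uma reaches everyone (king).
Omar cannot reach Ines, Uma, Chen, Priya, Wei, Esme in two steps.
Chen reaches everyone (king).
Priya cannot reach Chen, Esme in two steps.
Ivan cannot reach Ines, Uma, Omar, Chen, Priya, Wei, Esme in two steps.
Bilal cannot reach Ines, Uma, Omar, Chen, Priya, Ivan, Wei, Esme in two steps.
Wei cannot reach Ines, Esme in two steps.
Esme reaches everyone (king).
Kings: Uma, Chen, Esme — 3.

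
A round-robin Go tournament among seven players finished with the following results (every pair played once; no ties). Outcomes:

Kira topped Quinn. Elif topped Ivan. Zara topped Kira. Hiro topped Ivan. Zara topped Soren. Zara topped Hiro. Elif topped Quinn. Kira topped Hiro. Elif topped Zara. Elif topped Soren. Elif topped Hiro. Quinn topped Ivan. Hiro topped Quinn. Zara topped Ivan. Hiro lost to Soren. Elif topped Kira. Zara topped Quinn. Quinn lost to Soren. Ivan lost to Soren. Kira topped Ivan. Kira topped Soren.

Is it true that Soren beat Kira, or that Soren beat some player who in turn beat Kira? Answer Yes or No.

No

Soren did not beat Kira directly.
Soren beat Hiro, Ivan, Quinn, but each of them lost to Kira. No two-step path.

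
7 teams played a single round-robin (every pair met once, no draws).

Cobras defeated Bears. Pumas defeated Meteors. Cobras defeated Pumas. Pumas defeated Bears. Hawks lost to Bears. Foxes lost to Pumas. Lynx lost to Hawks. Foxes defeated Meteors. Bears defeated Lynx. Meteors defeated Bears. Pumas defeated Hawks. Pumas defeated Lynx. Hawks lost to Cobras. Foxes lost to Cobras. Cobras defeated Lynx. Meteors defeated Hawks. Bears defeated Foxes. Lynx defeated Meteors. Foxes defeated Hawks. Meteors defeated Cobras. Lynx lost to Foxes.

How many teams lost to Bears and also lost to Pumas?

3

Bears beat: Lynx, Hawks, Foxes.
Pumas beat: Lynx, Hawks, Meteors, Bears, Foxes.
Both beat: Lynx, Hawks, Foxes — 3.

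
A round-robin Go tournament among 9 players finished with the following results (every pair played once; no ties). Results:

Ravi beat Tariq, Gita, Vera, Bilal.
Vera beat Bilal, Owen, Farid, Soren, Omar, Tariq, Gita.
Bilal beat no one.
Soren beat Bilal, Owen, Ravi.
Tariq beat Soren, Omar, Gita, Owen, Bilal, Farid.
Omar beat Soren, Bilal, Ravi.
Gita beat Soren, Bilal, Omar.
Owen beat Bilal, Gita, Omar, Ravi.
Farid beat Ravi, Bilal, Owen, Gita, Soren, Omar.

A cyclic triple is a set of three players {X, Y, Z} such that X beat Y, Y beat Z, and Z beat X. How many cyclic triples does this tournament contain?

12

Win totals: Gita 3, Tariq 6, Owen 4, Omar 3, Ravi 4, Soren 3, Bilal 0, Vera 7, Farid 6.
A player with w wins dominates both others in C(w,2) triples; summing gives 3 + 15 + 6 + 3 + 6 + 3 + 0 + 21 + 15 = 72 transitive triples.
Total triples C(9,3) = 84, so cyclic triples = 84 − 72 = 12.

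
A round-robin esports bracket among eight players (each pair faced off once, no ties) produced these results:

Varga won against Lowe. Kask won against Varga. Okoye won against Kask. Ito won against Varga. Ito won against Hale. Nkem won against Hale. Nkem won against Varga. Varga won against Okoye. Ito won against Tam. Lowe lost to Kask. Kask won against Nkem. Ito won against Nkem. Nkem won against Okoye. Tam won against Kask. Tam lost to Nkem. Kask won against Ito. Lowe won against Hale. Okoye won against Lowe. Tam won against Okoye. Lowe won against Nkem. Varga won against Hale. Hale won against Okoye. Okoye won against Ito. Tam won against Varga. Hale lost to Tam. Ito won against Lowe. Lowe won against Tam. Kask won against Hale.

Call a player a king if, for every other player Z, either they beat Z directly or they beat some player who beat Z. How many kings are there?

6

Kask reaches everyone (king).
Nkem reaches everyone (king).
Ito reaches everyone (king).
Lowe cannot reach Ito in two steps.
Varga reaches everyone (king).
Hale cannot reach Nkem, Varga, Tam in two steps.
Tam reaches everyone (king).
Okoye reaches everyone (king).
Kings: Kask, Nkem, Ito, Varga, Tam, Okoye — 6.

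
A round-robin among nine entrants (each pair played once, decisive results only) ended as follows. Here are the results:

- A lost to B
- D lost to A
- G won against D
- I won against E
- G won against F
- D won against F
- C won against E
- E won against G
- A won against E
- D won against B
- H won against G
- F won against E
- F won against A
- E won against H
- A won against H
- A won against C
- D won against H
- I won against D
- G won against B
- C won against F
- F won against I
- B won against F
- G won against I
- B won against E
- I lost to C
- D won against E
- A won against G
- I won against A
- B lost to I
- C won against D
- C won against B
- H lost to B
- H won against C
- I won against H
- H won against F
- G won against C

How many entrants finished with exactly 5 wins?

Win totals: A 5, B 4, C 5, D 4, E 2, F 3, G 5, H 3, I 5.
Exactly 5: A, C, G, I — 4 entrants.

4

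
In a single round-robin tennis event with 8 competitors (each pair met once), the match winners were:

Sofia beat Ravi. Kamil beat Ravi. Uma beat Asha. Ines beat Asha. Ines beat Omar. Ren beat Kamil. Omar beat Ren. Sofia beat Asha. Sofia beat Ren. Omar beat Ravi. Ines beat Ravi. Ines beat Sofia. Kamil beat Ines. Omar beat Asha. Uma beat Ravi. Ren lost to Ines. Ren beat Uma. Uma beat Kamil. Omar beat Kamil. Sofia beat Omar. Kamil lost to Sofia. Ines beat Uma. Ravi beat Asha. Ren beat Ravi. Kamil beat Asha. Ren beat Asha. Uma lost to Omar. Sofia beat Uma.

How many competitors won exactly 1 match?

1

Win totals: Kamil 3, Ines 6, Sofia 6, Ravi 1, Asha 0, Ren 4, Omar 5, Uma 3.
Exactly 1: Ravi — 1 competitor.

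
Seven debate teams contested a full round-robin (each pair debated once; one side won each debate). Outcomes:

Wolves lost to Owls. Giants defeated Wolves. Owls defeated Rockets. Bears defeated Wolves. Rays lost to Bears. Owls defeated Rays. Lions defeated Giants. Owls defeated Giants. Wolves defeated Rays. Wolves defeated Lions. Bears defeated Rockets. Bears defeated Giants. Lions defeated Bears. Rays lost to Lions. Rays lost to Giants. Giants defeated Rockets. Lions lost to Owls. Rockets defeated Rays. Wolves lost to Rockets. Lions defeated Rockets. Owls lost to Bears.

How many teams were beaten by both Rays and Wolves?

0

Rays beat: no one.
Wolves beat: Rays, Lions.
No one was beaten by both.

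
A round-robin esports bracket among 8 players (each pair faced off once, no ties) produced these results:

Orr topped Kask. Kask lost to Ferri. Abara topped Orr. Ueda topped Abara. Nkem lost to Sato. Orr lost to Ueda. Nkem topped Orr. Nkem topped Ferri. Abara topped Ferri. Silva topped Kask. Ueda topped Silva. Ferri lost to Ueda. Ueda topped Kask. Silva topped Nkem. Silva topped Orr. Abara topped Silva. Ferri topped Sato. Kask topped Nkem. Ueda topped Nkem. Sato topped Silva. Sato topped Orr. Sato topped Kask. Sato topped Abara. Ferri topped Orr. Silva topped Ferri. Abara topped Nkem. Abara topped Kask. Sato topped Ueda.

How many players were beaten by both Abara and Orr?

Abara beat: Orr, Nkem, Ferri, Kask, Silva.
Orr beat: Kask.
Both beat: Kask — 1.

1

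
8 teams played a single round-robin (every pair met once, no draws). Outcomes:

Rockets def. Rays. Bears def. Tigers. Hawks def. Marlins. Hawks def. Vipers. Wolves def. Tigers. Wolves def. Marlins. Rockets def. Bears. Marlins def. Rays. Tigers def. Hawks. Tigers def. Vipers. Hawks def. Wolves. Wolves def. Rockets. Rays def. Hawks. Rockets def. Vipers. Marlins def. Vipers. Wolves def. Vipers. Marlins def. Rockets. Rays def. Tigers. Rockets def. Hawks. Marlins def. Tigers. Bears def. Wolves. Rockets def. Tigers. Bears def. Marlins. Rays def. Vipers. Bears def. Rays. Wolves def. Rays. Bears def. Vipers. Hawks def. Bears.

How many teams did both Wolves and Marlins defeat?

Wolves beat: Marlins, Tigers, Vipers, Rockets, Rays.
Marlins beat: Tigers, Vipers, Rockets, Rays.
Both beat: Tigers, Vipers, Rockets, Rays — 4.

4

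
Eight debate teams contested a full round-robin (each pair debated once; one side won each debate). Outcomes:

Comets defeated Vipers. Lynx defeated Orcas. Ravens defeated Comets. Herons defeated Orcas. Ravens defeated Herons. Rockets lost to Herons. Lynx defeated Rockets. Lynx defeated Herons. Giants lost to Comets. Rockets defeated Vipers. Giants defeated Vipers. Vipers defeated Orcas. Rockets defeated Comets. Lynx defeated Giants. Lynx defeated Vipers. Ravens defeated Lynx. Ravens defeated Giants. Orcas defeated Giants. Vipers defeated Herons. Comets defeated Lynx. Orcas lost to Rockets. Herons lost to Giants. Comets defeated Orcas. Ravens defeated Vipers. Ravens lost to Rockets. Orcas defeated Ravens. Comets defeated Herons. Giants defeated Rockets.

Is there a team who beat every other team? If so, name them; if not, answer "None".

None

Highest win total is Ravens with 5 (out of 7 possible).
Ravens lost to Orcas, Rockets, so no team went undefeated.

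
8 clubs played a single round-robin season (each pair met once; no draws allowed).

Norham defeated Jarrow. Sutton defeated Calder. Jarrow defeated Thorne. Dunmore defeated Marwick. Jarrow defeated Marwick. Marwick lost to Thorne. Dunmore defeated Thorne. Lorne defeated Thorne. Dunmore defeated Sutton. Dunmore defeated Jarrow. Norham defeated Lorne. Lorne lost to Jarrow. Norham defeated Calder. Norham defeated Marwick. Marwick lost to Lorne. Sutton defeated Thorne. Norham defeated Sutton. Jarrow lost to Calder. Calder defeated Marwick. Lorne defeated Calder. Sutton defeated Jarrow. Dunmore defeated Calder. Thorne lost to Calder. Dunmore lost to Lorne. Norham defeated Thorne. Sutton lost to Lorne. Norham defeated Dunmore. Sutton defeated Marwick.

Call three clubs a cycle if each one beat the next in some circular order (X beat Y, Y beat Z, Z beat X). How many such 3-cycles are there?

3

Win totals: Sutton 4, Lorne 5, Thorne 1, Calder 3, Marwick 0, Norham 7, Jarrow 3, Dunmore 5.
A club with w wins dominates both others in C(w,2) triples; summing gives 6 + 10 + 0 + 3 + 0 + 21 + 3 + 10 = 53 transitive triples.
Total triples C(8,3) = 56, so cyclic triples = 56 − 53 = 3.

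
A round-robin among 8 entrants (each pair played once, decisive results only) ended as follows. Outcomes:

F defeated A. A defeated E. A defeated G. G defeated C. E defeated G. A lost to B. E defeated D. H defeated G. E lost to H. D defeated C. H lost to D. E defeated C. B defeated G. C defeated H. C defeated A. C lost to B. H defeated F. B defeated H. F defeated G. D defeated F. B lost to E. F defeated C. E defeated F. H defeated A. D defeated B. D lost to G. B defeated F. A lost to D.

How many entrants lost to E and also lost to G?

E beat: B, C, D, F, G.
G beat: C, D.
Both beat: C, D — 2.

2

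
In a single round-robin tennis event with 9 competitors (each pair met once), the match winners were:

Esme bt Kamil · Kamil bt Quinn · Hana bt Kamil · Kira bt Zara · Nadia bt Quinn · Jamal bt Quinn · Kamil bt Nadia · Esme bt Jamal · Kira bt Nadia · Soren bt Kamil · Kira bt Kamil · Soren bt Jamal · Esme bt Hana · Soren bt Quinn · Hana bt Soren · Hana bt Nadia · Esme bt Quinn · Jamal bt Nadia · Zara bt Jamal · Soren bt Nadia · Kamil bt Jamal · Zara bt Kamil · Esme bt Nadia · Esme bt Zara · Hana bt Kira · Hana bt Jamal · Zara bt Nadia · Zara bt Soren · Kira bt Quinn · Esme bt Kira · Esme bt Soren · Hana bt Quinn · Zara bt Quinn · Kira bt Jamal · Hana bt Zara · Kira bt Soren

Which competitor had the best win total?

Win totals: Kira 6, Zara 5, Nadia 1, Jamal 2, Hana 7, Soren 4, Esme 8, Quinn 0, Kamil 3.
Esme leads with 8 wins (next highest: 7).

Esme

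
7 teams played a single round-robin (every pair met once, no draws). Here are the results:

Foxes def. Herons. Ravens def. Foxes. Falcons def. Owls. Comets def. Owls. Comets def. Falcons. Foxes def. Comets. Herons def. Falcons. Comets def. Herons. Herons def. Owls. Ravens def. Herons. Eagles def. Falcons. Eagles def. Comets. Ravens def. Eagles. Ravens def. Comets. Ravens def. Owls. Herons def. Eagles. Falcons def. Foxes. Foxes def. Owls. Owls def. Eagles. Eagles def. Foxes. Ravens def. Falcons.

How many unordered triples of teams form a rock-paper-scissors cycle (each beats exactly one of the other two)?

Win totals: Comets 3, Herons 3, Foxes 3, Eagles 3, Ravens 6, Falcons 2, Owls 1.
A team with w wins dominates both others in C(w,2) triples; summing gives 3 + 3 + 3 + 3 + 15 + 1 + 0 = 28 transitive triples.
Total triples C(7,3) = 35, so cyclic triples = 35 − 28 = 7.

7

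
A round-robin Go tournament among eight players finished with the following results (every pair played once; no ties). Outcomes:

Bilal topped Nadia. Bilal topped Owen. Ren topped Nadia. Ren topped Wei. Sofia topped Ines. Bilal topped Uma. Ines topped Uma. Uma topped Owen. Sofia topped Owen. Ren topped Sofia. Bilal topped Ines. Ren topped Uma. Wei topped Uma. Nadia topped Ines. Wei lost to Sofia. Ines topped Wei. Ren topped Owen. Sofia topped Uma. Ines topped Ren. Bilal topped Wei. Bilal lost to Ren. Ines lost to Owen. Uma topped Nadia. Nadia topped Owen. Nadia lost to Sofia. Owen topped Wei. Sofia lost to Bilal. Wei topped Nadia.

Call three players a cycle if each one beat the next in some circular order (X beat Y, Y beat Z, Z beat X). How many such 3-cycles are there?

Win totals: Wei 2, Sofia 5, Uma 2, Owen 2, Ren 6, Ines 3, Bilal 6, Nadia 2.
A player with w wins dominates both others in C(w,2) triples; summing gives 1 + 10 + 1 + 1 + 15 + 3 + 15 + 1 = 47 transitive triples.
Total triples C(8,3) = 56, so cyclic triples = 56 − 47 = 9.

9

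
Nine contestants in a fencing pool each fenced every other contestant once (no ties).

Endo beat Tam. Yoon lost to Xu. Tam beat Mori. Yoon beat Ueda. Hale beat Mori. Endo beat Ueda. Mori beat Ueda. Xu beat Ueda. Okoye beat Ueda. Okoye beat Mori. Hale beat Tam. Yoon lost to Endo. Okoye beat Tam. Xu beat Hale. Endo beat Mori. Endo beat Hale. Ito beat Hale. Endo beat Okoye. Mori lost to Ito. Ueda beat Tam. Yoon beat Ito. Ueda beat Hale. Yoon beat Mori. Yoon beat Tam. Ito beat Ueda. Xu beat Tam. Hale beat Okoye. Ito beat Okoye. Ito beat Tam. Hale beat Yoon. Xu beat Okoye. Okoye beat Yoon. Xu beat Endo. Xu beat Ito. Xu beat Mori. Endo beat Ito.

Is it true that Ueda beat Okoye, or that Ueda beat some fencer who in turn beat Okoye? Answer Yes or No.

Yes

Ueda did not beat Okoye directly.
Ueda beat Tam, Hale. Of those, Hale beat Okoye.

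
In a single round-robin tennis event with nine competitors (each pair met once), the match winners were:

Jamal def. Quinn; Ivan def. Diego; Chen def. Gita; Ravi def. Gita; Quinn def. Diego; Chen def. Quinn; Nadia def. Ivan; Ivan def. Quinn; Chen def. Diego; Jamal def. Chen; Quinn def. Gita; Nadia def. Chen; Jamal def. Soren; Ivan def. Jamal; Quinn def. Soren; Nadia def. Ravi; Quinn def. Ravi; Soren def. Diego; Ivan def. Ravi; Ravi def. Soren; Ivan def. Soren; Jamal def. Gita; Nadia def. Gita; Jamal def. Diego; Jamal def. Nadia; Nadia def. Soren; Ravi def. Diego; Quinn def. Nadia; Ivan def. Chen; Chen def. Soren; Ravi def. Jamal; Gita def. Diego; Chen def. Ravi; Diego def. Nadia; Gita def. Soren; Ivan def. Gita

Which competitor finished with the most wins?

Win totals: Chen 5, Gita 2, Jamal 6, Ivan 7, Ravi 4, Diego 1, Quinn 5, Nadia 5, Soren 1.
Ivan leads with 7 wins (next highest: 6).

Ivan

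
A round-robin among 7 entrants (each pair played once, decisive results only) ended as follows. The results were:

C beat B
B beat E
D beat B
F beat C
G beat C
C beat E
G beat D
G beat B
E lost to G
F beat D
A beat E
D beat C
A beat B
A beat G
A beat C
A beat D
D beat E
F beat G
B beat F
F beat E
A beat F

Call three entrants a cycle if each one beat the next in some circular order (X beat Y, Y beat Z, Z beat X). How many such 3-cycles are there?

Win totals: A 6, B 2, C 2, D 3, E 0, F 4, G 4.
An entrant with w wins dominates both others in C(w,2) triples; summing gives 15 + 1 + 1 + 3 + 0 + 6 + 6 = 32 transitive triples.
Total triples C(7,3) = 35, so cyclic triples = 35 − 32 = 3.

3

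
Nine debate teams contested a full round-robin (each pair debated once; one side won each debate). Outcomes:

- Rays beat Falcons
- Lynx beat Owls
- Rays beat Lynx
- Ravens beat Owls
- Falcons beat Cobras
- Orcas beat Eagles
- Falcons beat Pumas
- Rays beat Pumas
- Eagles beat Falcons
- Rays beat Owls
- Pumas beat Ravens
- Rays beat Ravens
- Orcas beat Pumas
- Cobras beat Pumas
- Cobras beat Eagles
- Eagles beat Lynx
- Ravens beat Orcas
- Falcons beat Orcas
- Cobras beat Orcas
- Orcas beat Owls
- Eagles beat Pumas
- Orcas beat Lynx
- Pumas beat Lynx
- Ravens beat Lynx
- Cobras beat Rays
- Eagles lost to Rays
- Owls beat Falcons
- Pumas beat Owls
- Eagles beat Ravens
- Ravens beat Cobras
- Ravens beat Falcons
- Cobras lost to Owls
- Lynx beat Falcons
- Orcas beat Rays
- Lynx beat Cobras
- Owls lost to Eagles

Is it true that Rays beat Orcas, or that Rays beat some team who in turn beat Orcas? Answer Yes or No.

Rays did not beat Orcas directly.
Rays beat Eagles, Owls, Pumas, Falcons, Ravens, Lynx. Of those, Falcons beat Orcas.

Yes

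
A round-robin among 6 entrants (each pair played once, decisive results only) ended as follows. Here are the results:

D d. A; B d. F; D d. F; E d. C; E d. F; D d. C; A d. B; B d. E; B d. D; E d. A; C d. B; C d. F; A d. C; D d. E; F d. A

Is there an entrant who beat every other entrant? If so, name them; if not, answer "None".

None

Highest win total is D with 4 (out of 5 possible).
D lost to B, so no entrant went undefeated.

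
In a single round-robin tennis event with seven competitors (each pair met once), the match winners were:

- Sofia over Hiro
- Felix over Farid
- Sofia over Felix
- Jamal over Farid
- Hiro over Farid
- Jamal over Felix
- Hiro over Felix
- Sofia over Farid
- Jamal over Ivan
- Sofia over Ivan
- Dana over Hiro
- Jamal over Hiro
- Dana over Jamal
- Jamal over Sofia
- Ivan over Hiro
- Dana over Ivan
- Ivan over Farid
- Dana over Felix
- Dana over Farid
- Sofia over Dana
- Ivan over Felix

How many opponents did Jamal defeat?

Jamal's results: beat Hiro, Sofia, Felix, Ivan, Farid; lost to Dana.
That is 5 wins.

5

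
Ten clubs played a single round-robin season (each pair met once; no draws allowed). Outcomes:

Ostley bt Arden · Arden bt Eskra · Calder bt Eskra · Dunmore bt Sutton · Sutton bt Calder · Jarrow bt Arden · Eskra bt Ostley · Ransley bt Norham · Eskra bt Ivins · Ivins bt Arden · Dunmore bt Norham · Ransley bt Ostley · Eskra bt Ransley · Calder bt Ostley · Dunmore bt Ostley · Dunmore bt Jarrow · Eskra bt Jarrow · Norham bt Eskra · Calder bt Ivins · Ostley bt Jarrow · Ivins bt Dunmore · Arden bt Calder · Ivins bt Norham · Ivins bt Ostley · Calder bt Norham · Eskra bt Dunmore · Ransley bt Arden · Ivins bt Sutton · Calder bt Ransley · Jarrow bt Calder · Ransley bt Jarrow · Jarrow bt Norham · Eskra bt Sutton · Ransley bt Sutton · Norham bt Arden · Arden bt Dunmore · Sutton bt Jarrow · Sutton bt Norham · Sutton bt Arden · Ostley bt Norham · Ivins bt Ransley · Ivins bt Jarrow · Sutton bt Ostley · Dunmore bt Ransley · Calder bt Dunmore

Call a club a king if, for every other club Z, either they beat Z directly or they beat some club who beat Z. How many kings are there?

6

Ransley cannot reach Ivins in two steps.
Eskra reaches everyone (king).
Ostley cannot reach Ransley, Ivins, Sutton in two steps.
Norham reaches everyone (king).
Jarrow cannot reach Sutton in two steps.
Ivins reaches everyone (king).
Sutton reaches everyone (king).
Arden reaches everyone (king).
Dunmore cannot reach Ivins in two steps.
Calder reaches everyone (king).
Kings: Eskra, Norham, Ivins, Sutton, Arden, Calder — 6.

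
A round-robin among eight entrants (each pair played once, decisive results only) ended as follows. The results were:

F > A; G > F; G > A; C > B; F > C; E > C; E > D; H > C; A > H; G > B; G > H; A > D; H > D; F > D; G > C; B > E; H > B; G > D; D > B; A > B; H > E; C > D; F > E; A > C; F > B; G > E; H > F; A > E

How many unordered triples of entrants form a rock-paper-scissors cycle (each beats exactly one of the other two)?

Win totals: A 5, B 1, C 2, D 1, E 2, F 5, G 7, H 5.
An entrant with w wins dominates both others in C(w,2) triples; summing gives 10 + 0 + 1 + 0 + 1 + 10 + 21 + 10 = 53 transitive triples.
Total triples C(8,3) = 56, so cyclic triples = 56 − 53 = 3.

3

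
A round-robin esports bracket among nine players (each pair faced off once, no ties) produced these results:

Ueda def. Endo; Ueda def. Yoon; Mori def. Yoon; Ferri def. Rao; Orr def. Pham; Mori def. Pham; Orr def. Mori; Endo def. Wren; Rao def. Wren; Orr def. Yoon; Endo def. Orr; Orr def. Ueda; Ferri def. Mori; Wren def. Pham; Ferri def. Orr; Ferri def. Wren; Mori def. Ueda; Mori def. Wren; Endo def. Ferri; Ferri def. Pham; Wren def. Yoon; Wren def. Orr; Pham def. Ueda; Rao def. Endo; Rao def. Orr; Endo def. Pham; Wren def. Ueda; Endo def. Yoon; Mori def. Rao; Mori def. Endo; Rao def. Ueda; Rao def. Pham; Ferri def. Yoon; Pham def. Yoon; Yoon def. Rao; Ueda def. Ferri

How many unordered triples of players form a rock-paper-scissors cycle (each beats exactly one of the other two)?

18

Win totals: Yoon 1, Endo 5, Orr 4, Wren 4, Ueda 3, Pham 2, Ferri 6, Rao 5, Mori 6.
A player with w wins dominates both others in C(w,2) triples; summing gives 0 + 10 + 6 + 6 + 3 + 1 + 15 + 10 + 15 = 66 transitive triples.
Total triples C(9,3) = 84, so cyclic triples = 84 − 66 = 18.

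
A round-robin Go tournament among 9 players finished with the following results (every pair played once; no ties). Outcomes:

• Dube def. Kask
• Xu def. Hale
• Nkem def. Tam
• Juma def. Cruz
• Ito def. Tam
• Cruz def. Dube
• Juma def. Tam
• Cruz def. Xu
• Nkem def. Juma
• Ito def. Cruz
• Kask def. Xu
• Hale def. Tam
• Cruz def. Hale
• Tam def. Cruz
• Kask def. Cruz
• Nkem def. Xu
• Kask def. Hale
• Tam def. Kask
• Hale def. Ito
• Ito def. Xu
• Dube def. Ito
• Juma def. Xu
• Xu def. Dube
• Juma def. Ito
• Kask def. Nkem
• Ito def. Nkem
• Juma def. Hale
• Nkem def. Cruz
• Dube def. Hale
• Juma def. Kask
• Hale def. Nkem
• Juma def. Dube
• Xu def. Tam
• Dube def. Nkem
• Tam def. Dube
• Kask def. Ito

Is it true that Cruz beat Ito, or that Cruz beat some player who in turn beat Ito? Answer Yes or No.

Yes

Cruz did not beat Ito directly.
Cruz beat Hale, Xu, Dube. Of those, Hale beat Ito.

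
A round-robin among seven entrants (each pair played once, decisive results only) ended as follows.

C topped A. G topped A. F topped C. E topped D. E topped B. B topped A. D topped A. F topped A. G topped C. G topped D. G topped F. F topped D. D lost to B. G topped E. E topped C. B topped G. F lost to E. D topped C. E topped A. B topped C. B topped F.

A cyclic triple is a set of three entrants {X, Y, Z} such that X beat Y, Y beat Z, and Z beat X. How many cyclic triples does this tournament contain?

1

Win totals: A 0, B 5, C 1, D 2, E 5, F 3, G 5.
An entrant with w wins dominates both others in C(w,2) triples; summing gives 0 + 10 + 0 + 1 + 10 + 3 + 10 = 34 transitive triples.
Total triples C(7,3) = 35, so cyclic triples = 35 − 34 = 1.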